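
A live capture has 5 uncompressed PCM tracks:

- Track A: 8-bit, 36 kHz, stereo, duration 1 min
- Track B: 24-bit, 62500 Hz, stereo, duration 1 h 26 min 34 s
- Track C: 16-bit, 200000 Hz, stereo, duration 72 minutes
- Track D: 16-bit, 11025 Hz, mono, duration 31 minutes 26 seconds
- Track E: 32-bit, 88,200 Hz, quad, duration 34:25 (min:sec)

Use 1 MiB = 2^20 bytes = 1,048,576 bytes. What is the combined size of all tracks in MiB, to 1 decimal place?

Track A: 1 min = 60 s; 36,000 × 60 × 1 × 2 = 4,320,000 bytes.
Track B: 1 h 26 min 34 s = 5,194 s; 62,500 × 5,194 × 3 × 2 = 1,947,750,000 bytes.
Track C: 72 minutes = 4,320 s; 200,000 × 4,320 × 2 × 2 = 3,456,000,000 bytes.
Track D: 31 minutes 26 seconds = 1,886 s; 11,025 × 1,886 × 2 × 1 = 41,586,300 bytes.
Track E: 34:25 (min:sec) = 2,065 s; 88,200 × 2,065 × 4 × 4 = 2,914,128,000 bytes.
Total = 8,363,784,300 bytes = 7976.3 MiB.

7976.3 MiB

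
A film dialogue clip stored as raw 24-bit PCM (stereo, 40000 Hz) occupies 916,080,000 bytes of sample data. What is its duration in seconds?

3,817 seconds

Byte rate = 40,000 × 3 × 2 = 240,000 bytes/s.
Duration = 916,080,000 / 240,000 = 3,817 s.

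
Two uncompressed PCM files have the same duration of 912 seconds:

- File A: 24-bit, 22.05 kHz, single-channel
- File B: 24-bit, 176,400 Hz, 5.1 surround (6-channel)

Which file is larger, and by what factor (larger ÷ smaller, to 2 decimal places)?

File B, by a factor of 48.00

File A: 22,050 × 3 × 1 = 66,150 bytes/s.
File B: 176,400 × 3 × 6 = 3,175,200 bytes/s.
File B is larger; ratio = 2,895,782,400 / 60,328,800 = 48.00.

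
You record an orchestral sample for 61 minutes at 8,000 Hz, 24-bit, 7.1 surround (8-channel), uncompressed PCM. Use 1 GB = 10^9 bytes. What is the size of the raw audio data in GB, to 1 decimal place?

0.7 GB

Duration = 61 minutes = 3,660 s.
Bytes = 8,000 samples/s × 3,660 s × 3 bytes/sample × 8 ch = 702,720,000 bytes.
702,720,000 / 1,000,000,000 = 0.7 GB.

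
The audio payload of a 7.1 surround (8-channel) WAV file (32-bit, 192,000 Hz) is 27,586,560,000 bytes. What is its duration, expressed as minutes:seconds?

Byte rate = 192,000 × 4 × 8 = 6,144,000 bytes/s.
Duration = 27,586,560,000 / 6,144,000 = 4,490 s.
4,490 s = 74:50.

74:50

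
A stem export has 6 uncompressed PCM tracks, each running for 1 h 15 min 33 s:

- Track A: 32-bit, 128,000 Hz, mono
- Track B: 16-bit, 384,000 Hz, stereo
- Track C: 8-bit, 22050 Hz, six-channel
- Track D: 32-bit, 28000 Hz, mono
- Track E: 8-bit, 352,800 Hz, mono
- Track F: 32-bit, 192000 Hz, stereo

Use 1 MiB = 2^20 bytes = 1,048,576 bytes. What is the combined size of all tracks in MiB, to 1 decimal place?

1 h 15 min 33 s = 4,533 s.
Track A: 128,000 × 4,533 × 4 × 1 = 2,320,896,000 bytes.
Track B: 384,000 × 4,533 × 2 × 2 = 6,962,688,000 bytes.
Track C: 22,050 × 4,533 × 1 × 6 = 599,715,900 bytes.
Track D: 28,000 × 4,533 × 4 × 1 = 507,696,000 bytes.
Track E: 352,800 × 4,533 × 1 × 1 = 1,599,242,400 bytes.
Track F: 192,000 × 4,533 × 4 × 2 = 6,962,688,000 bytes.
Total = 18,952,926,300 bytes = 18074.9 MiB.

18074.9 MiB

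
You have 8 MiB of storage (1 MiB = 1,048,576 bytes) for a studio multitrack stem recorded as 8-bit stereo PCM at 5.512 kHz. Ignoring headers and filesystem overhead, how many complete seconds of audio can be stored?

Uncompressed byte rate = 5,512 × 1 × 2 = 11,024 bytes/s.
Capacity = 8 × 1,048,576 = 8,388,608 bytes.
8,388,608 / 11,024 ≈ 760.94 s → 760 seconds.

760 seconds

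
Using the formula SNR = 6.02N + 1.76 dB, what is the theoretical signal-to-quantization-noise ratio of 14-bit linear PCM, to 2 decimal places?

86.04 dB

6.02 × 14 + 1.76 = 86.04 dB.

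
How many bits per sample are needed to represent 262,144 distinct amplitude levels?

18 bits

log2(262,144) = 18.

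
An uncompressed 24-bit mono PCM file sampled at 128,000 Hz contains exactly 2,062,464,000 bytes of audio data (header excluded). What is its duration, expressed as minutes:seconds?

Byte rate = 128,000 × 3 × 1 = 384,000 bytes/s.
Duration = 2,062,464,000 / 384,000 = 5,371 s.
5,371 s = 89:31.

89:31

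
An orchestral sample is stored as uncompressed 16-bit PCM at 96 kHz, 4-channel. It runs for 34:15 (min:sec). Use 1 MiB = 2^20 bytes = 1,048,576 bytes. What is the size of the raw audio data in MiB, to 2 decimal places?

Duration = 34:15 (min:sec) = 2,055 s.
Bytes = 96,000 samples/s × 2,055 s × 2 bytes/sample × 4 ch = 1,578,240,000 bytes.
1,578,240,000 / 1,048,576 = 1505.13 MiB.

1505.13 MiB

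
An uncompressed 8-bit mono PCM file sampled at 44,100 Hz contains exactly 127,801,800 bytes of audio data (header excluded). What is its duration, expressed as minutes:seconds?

48:18

Byte rate = 44,100 × 1 × 1 = 44,100 bytes/s.
Duration = 127,801,800 / 44,100 = 2,898 s.
2,898 s = 48:18.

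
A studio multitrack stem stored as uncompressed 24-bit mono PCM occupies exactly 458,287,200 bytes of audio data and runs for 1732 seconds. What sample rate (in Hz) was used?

88,200 Hz

Bytes = sample_rate × seconds × bytes_per_sample × channels.
sample_rate = 458,287,200 / (1,732 × 3 × 1) = 458,287,200 / 5,196 = 88,200 Hz.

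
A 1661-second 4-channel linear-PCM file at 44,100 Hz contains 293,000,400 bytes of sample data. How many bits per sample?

Bytes per sample = 293,000,400 / (44,100 × 1,661 × 4) = 293,000,400 / 293,000,400 = 1.
Bit depth = 1 × 8 = 8 bits.

8 bits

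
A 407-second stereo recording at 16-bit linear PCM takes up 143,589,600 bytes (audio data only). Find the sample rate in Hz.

88,200 Hz

Bytes = sample_rate × seconds × bytes_per_sample × channels.
sample_rate = 143,589,600 / (407 × 2 × 2) = 143,589,600 / 1,628 = 88,200 Hz.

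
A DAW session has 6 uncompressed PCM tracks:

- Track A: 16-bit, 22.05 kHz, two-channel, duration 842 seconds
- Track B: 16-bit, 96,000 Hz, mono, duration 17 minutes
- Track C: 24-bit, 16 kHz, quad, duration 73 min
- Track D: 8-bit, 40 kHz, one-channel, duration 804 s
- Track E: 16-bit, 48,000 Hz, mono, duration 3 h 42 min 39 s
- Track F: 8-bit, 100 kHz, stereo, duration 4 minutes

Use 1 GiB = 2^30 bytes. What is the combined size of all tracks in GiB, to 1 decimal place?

2.3 GiB

Track A: 22,050 × 842 × 2 × 2 = 74,264,400 bytes.
Track B: 17 minutes = 1,020 s; 96,000 × 1,020 × 2 × 1 = 195,840,000 bytes.
Track C: 73 min = 4,380 s; 16,000 × 4,380 × 3 × 4 = 840,960,000 bytes.
Track D: 40,000 × 804 × 1 × 1 = 32,160,000 bytes.
Track E: 3 h 42 min 39 s = 13,359 s; 48,000 × 13,359 × 2 × 1 = 1,282,464,000 bytes.
Track F: 4 minutes = 240 s; 100,000 × 240 × 1 × 2 = 48,000,000 bytes.
Total = 2,473,688,400 bytes = 2.3 GiB.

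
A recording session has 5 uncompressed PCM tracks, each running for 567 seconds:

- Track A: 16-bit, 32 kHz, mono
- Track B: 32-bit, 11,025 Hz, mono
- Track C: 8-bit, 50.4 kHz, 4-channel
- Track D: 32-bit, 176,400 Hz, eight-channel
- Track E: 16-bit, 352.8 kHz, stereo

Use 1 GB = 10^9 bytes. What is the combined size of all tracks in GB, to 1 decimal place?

4.2 GB

Track A: 32,000 × 567 × 2 × 1 = 36,288,000 bytes.
Track B: 11,025 × 567 × 4 × 1 = 25,004,700 bytes.
Track C: 50,400 × 567 × 1 × 4 = 114,307,200 bytes.
Track D: 176,400 × 567 × 4 × 8 = 3,200,601,600 bytes.
Track E: 352,800 × 567 × 2 × 2 = 800,150,400 bytes.
Total = 4,176,351,900 bytes = 4.2 GB.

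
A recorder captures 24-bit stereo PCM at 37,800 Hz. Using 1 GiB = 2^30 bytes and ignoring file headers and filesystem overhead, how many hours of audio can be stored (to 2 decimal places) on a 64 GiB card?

Uncompressed byte rate = 37,800 × 3 × 2 = 226,800 bytes/s.
Capacity = 64 × 1,073,741,824 = 68,719,476,736 bytes.
68,719,476,736 / 226,800 ≈ 302995.93 s → 84.17 hours.

84.17 hours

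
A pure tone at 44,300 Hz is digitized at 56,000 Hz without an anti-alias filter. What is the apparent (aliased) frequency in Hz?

11,700 Hz

Nyquist = 56,000/2 = 28,000 Hz; 44,300 Hz exceeds it.
Alias = |44,300 − 1×56,000| = |44,300 − 56,000| = 11,700 Hz.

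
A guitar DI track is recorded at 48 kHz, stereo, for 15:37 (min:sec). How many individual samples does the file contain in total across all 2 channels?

89,952,000 samples

15:37 (min:sec) = 937 s.
48,000 × 937 s × 2 ch = 89,952,000 samples.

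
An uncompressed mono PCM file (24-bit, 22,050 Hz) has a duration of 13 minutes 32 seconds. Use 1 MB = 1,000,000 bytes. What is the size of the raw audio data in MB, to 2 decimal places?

Duration = 13 minutes 32 seconds = 812 s.
Bytes = 22,050 samples/s × 812 s × 3 bytes/sample × 1 ch = 53,713,800 bytes.
53,713,800 / 1,000,000 = 53.71 MB.

53.71 MB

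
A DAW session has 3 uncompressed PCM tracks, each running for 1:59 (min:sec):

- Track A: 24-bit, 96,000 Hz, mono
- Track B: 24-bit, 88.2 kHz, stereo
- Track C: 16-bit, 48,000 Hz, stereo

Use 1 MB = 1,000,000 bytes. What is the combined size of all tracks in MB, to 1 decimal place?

120.1 MB

1:59 (min:sec) = 119 s.
Track A: 96,000 × 119 × 3 × 1 = 34,272,000 bytes.
Track B: 88,200 × 119 × 3 × 2 = 62,974,800 bytes.
Track C: 48,000 × 119 × 2 × 2 = 22,848,000 bytes.
Total = 120,094,800 bytes = 120.1 MB.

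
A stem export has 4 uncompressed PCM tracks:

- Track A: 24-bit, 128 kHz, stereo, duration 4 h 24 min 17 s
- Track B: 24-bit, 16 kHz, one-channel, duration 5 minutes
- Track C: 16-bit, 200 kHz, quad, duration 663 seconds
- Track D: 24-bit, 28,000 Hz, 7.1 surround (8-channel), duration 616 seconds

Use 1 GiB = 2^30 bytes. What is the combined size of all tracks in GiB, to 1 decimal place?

12.7 GiB

Track A: 4 h 24 min 17 s = 15,857 s; 128,000 × 15,857 × 3 × 2 = 12,178,176,000 bytes.
Track B: 5 minutes = 300 s; 16,000 × 300 × 3 × 1 = 14,400,000 bytes.
Track C: 200,000 × 663 × 2 × 4 = 1,060,800,000 bytes.
Track D: 28,000 × 616 × 3 × 8 = 413,952,000 bytes.
Total = 13,667,328,000 bytes = 12.7 GiB.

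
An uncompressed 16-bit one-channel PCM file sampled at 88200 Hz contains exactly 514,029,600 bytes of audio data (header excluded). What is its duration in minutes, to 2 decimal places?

Byte rate = 88,200 × 2 × 1 = 176,400 bytes/s.
Duration = 514,029,600 / 176,400 = 2,914 s.
2,914 s / 60 = 48.57 minutes.

48.57 minutes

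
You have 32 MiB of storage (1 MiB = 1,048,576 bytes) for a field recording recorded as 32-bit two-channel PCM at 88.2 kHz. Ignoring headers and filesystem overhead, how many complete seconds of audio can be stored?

Uncompressed byte rate = 88,200 × 4 × 2 = 705,600 bytes/s.
Capacity = 32 × 1,048,576 = 33,554,432 bytes.
33,554,432 / 705,600 ≈ 47.55 s → 47 seconds.

47 seconds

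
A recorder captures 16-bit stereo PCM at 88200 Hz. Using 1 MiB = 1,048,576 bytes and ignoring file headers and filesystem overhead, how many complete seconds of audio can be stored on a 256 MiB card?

760 seconds

Uncompressed byte rate = 88,200 × 2 × 2 = 352,800 bytes/s.
Capacity = 256 × 1,048,576 = 268,435,456 bytes.
268,435,456 / 352,800 ≈ 760.87 s → 760 seconds.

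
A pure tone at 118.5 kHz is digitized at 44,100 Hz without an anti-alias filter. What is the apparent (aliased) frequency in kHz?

Nyquist = 44,100/2 = 22,050 Hz; 118,500 Hz exceeds it.
Alias = |118,500 − 3×44,100| = |118,500 − 132,300| = 13,800 Hz = 13.8 kHz.

13.8 kHz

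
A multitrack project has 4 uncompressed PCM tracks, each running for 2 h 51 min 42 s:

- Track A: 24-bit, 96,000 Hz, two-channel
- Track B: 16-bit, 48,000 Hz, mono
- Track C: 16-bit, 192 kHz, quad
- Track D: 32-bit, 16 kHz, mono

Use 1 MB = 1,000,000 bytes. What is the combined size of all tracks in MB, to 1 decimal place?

2 h 51 min 42 s = 10,302 s.
Track A: 96,000 × 10,302 × 3 × 2 = 5,933,952,000 bytes.
Track B: 48,000 × 10,302 × 2 × 1 = 988,992,000 bytes.
Track C: 192,000 × 10,302 × 2 × 4 = 15,823,872,000 bytes.
Track D: 16,000 × 10,302 × 4 × 1 = 659,328,000 bytes.
Total = 23,406,144,000 bytes = 23406.1 MB.

23406.1 MB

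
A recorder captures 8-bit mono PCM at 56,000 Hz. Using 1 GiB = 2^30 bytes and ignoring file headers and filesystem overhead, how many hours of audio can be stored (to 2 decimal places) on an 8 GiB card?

42.61 hours

Uncompressed byte rate = 56,000 × 1 × 1 = 56,000 bytes/s.
Capacity = 8 × 1,073,741,824 = 8,589,934,592 bytes.
8,589,934,592 / 56,000 ≈ 153391.69 s → 42.61 hours.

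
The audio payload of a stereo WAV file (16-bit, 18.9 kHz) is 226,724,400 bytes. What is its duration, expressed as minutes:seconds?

Byte rate = 18,900 × 2 × 2 = 75,600 bytes/s.
Duration = 226,724,400 / 75,600 = 2,999 s.
2,999 s = 49:59.

49:59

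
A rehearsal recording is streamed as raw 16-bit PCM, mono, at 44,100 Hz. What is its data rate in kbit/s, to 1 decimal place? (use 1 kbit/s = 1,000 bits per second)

705.6 kbit/s

Bit rate = 44,100 × 16 × 1 = 705,600 bits/s.
= 705.6 kbit/s.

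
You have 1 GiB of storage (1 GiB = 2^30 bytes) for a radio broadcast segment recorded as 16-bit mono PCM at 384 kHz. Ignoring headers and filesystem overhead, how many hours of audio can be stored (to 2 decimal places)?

0.39 hours

Uncompressed byte rate = 384,000 × 2 × 1 = 768,000 bytes/s.
Capacity = 1 × 1,073,741,824 = 1,073,741,824 bytes.
1,073,741,824 / 768,000 ≈ 1398.1 s → 0.39 hours.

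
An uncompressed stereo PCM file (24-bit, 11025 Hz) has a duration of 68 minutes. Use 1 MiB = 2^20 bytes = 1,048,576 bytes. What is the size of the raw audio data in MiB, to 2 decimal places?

257.39 MiB

Duration = 68 minutes = 4,080 s.
Bytes = 11,025 samples/s × 4,080 s × 3 bytes/sample × 2 ch = 269,892,000 bytes.
269,892,000 / 1,048,576 = 257.39 MiB.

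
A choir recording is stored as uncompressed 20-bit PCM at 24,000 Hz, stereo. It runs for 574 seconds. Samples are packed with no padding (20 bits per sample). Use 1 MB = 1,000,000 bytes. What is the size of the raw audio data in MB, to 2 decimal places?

68.88 MB

Bits = 24,000 × 574 × 20 × 2 = 551,040,000 bits = 68,880,000 bytes.
68,880,000 / 1,000,000 = 68.88 MB.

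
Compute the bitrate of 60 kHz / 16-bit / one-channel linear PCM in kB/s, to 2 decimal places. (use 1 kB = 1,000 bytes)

Bit rate = 60,000 × 16 × 1 = 960,000 bits/s.
960,000 / 8 = 120,000 B/s = 120.00 kB/s.

120.00 kB/s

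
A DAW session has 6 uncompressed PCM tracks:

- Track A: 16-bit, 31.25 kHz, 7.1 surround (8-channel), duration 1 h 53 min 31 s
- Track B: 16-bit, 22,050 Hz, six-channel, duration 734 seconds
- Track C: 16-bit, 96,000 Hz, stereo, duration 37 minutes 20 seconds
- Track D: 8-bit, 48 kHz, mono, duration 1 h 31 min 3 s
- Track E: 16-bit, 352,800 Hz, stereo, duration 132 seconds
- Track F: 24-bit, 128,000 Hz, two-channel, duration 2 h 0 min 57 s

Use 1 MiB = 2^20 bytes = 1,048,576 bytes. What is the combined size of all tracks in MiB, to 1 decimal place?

Track A: 1 h 53 min 31 s = 6,811 s; 31,250 × 6,811 × 2 × 8 = 3,405,500,000 bytes.
Track B: 22,050 × 734 × 2 × 6 = 194,216,400 bytes.
Track C: 37 minutes 20 seconds = 2,240 s; 96,000 × 2,240 × 2 × 2 = 860,160,000 bytes.
Track D: 1 h 31 min 3 s = 5,463 s; 48,000 × 5,463 × 1 × 1 = 262,224,000 bytes.
Track E: 352,800 × 132 × 2 × 2 = 186,278,400 bytes.
Track F: 2 h 0 min 57 s = 7,257 s; 128,000 × 7,257 × 3 × 2 = 5,573,376,000 bytes.
Total = 10,481,754,800 bytes = 9996.2 MiB.

9996.2 MiB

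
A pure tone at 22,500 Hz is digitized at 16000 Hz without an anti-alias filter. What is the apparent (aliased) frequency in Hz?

6,500 Hz

Nyquist = 16,000/2 = 8,000 Hz; 22,500 Hz exceeds it.
Alias = |22,500 − 1×16,000| = |22,500 − 16,000| = 6,500 Hz.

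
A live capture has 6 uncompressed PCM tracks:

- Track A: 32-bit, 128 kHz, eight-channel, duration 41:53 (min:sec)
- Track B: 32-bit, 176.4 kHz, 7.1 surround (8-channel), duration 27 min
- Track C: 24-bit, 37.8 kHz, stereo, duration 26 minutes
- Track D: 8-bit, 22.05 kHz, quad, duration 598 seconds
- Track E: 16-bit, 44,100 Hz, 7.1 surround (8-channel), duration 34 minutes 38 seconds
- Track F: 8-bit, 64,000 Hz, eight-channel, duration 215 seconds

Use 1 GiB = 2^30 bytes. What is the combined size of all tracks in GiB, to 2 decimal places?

Track A: 41:53 (min:sec) = 2,513 s; 128,000 × 2,513 × 4 × 8 = 10,293,248,000 bytes.
Track B: 27 min = 1,620 s; 176,400 × 1,620 × 4 × 8 = 9,144,576,000 bytes.
Track C: 26 minutes = 1,560 s; 37,800 × 1,560 × 3 × 2 = 353,808,000 bytes.
Track D: 22,050 × 598 × 1 × 4 = 52,743,600 bytes.
Track E: 34 minutes 38 seconds = 2,078 s; 44,100 × 2,078 × 2 × 8 = 1,466,236,800 bytes.
Track F: 64,000 × 215 × 1 × 8 = 110,080,000 bytes.
Total = 21,420,692,400 bytes = 19.95 GiB.

19.95 GiB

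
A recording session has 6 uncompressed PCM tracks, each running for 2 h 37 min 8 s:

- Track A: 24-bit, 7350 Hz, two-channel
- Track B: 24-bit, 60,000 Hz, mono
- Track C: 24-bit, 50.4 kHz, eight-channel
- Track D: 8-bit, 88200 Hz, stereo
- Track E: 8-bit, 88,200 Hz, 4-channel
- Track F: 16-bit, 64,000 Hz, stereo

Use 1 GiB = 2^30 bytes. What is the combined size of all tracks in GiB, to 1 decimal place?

19.5 GiB

2 h 37 min 8 s = 9,428 s.
Track A: 7,350 × 9,428 × 3 × 2 = 415,774,800 bytes.
Track B: 60,000 × 9,428 × 3 × 1 = 1,697,040,000 bytes.
Track C: 50,400 × 9,428 × 3 × 8 = 11,404,108,800 bytes.
Track D: 88,200 × 9,428 × 1 × 2 = 1,663,099,200 bytes.
Track E: 88,200 × 9,428 × 1 × 4 = 3,326,198,400 bytes.
Track F: 64,000 × 9,428 × 2 × 2 = 2,413,568,000 bytes.
Total = 20,919,789,200 bytes = 19.5 GiB.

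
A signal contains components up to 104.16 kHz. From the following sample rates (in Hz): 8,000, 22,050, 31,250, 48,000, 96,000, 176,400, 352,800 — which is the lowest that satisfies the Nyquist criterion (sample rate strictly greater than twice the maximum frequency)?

352,800 Hz

Need sample rate > 2 × 104,160 = 208,320 Hz.
Lowest listed rate above 208,320 Hz is 352,800 Hz.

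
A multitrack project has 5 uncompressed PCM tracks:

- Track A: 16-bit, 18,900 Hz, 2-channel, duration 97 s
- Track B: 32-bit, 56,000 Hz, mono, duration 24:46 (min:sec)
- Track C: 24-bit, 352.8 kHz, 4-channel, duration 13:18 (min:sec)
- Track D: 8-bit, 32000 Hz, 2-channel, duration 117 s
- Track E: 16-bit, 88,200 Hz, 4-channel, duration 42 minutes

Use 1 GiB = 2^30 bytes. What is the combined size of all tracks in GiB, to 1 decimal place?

5.1 GiB

Track A: 18,900 × 97 × 2 × 2 = 7,333,200 bytes.
Track B: 24:46 (min:sec) = 1,486 s; 56,000 × 1,486 × 4 × 1 = 332,864,000 bytes.
Track C: 13:18 (min:sec) = 798 s; 352,800 × 798 × 3 × 4 = 3,378,412,800 bytes.
Track D: 32,000 × 117 × 1 × 2 = 7,488,000 bytes.
Track E: 42 minutes = 2,520 s; 88,200 × 2,520 × 2 × 4 = 1,778,112,000 bytes.
Total = 5,504,210,000 bytes = 5.1 GiB.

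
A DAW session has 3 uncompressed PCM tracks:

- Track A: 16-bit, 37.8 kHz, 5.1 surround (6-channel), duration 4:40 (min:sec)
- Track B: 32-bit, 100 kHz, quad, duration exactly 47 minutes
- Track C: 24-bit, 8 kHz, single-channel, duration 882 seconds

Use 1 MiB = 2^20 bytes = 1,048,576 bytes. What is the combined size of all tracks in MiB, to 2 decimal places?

4444.29 MiB

Track A: 4:40 (min:sec) = 280 s; 37,800 × 280 × 2 × 6 = 127,008,000 bytes.
Track B: exactly 47 minutes = 2,820 s; 100,000 × 2,820 × 4 × 4 = 4,512,000,000 bytes.
Track C: 8,000 × 882 × 3 × 1 = 21,168,000 bytes.
Total = 4,660,176,000 bytes = 4444.29 MiB.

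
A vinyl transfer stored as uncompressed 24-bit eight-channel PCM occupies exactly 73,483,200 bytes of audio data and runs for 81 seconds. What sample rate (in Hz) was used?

Bytes = sample_rate × seconds × bytes_per_sample × channels.
sample_rate = 73,483,200 / (81 × 3 × 8) = 73,483,200 / 1,944 = 37,800 Hz.

37,800 Hz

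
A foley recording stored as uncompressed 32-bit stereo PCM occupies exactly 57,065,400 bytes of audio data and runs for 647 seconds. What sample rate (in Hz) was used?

Bytes = sample_rate × seconds × bytes_per_sample × channels.
sample_rate = 57,065,400 / (647 × 4 × 2) = 57,065,400 / 5,176 = 11,025 Hz.

11,025 Hz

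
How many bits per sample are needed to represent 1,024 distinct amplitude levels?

10 bits

log2(1,024) = 10.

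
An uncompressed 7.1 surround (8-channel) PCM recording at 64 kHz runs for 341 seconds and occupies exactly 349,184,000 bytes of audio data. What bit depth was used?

16 bits

Bytes per sample = 349,184,000 / (64,000 × 341 × 8) = 349,184,000 / 174,592,000 = 2.
Bit depth = 2 × 8 = 16 bits.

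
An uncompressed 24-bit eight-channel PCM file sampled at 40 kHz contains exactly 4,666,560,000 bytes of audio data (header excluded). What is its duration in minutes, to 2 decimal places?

81.02 minutes

Byte rate = 40,000 × 3 × 8 = 960,000 bytes/s.
Duration = 4,666,560,000 / 960,000 = 4,861 s.
4,861 s / 60 = 81.02 minutes.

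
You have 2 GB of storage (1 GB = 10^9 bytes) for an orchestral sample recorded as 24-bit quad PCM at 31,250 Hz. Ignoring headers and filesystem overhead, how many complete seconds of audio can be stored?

5,333 seconds

Uncompressed byte rate = 31,250 × 3 × 4 = 375,000 bytes/s.
Capacity = 2 × 1,000,000,000 = 2,000,000,000 bytes.
2,000,000,000 / 375,000 ≈ 5333.33 s → 5,333 seconds.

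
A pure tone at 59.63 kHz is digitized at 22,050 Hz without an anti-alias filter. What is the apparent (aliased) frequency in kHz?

Nyquist = 22,050/2 = 11,025 Hz; 59,630 Hz exceeds it.
Alias = |59,630 − 3×22,050| = |59,630 − 66,150| = 6,520 Hz = 6.52 kHz.

6.52 kHz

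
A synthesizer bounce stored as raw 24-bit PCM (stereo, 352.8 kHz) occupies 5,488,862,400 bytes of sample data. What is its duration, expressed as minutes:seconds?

Byte rate = 352,800 × 3 × 2 = 2,116,800 bytes/s.
Duration = 5,488,862,400 / 2,116,800 = 2,593 s.
2,593 s = 43:13.

43:13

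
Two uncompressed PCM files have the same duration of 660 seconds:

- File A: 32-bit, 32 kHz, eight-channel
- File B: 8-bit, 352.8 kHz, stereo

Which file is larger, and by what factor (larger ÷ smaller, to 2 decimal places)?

File A, by a factor of 1.45

File A: 32,000 × 4 × 8 = 1,024,000 bytes/s.
File B: 352,800 × 1 × 2 = 705,600 bytes/s.
File A is larger; ratio = 675,840,000 / 465,696,000 = 1.45.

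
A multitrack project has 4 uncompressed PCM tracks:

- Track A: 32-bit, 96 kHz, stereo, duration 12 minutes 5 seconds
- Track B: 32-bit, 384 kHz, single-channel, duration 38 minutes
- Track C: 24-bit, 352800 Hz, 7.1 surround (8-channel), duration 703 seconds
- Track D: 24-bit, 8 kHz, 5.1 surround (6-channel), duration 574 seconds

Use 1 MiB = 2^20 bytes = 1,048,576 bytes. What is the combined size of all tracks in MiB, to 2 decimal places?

9626.37 MiB

Track A: 12 minutes 5 seconds = 725 s; 96,000 × 725 × 4 × 2 = 556,800,000 bytes.
Track B: 38 minutes = 2,280 s; 384,000 × 2,280 × 4 × 1 = 3,502,080,000 bytes.
Track C: 352,800 × 703 × 3 × 8 = 5,952,441,600 bytes.
Track D: 8,000 × 574 × 3 × 6 = 82,656,000 bytes.
Total = 10,093,977,600 bytes = 9626.37 MiB.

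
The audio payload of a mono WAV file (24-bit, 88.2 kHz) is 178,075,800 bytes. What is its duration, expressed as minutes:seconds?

Byte rate = 88,200 × 3 × 1 = 264,600 bytes/s.
Duration = 178,075,800 / 264,600 = 673 s.
673 s = 11:13.

11:13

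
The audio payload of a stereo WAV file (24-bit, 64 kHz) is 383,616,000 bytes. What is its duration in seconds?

999 seconds

Byte rate = 64,000 × 3 × 2 = 384,000 bytes/s.
Duration = 383,616,000 / 384,000 = 999 s.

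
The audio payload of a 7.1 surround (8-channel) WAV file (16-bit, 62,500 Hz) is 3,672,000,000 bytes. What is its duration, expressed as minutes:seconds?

61:12

Byte rate = 62,500 × 2 × 8 = 1,000,000 bytes/s.
Duration = 3,672,000,000 / 1,000,000 = 3,672 s.
3,672 s = 61:12.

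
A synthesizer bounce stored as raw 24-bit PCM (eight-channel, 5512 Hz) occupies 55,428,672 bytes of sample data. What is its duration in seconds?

419 seconds

Byte rate = 5,512 × 3 × 8 = 132,288 bytes/s.
Duration = 55,428,672 / 132,288 = 419 s.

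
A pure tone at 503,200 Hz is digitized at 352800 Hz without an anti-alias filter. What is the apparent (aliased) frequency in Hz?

150,400 Hz

Nyquist = 352,800/2 = 176,400 Hz; 503,200 Hz exceeds it.
Alias = |503,200 − 1×352,800| = |503,200 − 352,800| = 150,400 Hz.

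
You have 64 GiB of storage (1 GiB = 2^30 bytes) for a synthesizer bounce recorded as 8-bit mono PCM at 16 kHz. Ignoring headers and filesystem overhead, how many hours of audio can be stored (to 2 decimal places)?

Uncompressed byte rate = 16,000 × 1 × 1 = 16,000 bytes/s.
Capacity = 64 × 1,073,741,824 = 68,719,476,736 bytes.
68,719,476,736 / 16,000 ≈ 4294967.3 s → 1193.05 hours.

1193.05 hours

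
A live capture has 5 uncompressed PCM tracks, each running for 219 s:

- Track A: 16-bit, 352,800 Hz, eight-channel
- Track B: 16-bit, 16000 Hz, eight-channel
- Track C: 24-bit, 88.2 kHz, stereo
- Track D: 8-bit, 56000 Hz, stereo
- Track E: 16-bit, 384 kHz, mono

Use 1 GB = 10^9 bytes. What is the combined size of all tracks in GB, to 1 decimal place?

Track A: 352,800 × 219 × 2 × 8 = 1,236,211,200 bytes.
Track B: 16,000 × 219 × 2 × 8 = 56,064,000 bytes.
Track C: 88,200 × 219 × 3 × 2 = 115,894,800 bytes.
Track D: 56,000 × 219 × 1 × 2 = 24,528,000 bytes.
Track E: 384,000 × 219 × 2 × 1 = 168,192,000 bytes.
Total = 1,600,890,000 bytes = 1.6 GB.

1.6 GB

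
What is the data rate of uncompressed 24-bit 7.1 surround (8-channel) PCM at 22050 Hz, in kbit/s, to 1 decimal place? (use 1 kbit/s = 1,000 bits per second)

4233.6 kbit/s

Bit rate = 22,050 × 24 × 8 = 4,233,600 bits/s.
= 4233.6 kbit/s.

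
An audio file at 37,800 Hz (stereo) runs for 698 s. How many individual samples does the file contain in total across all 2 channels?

37,800 × 698 s × 2 ch = 52,768,800 samples.

52,768,800 samples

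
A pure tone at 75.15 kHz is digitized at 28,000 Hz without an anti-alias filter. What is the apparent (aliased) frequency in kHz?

8.85 kHz

Nyquist = 28,000/2 = 14,000 Hz; 75,150 Hz exceeds it.
Alias = |75,150 − 3×28,000| = |75,150 − 84,000| = 8,850 Hz = 8.85 kHz.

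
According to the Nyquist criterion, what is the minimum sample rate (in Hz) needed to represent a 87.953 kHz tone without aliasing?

175,906 Hz

Minimum sample rate = 2 × 87,953 Hz = 175,906 Hz.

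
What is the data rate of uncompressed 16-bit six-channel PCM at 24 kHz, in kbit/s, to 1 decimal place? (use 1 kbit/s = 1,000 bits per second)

2304.0 kbit/s

Bit rate = 24,000 × 16 × 6 = 2,304,000 bits/s.
= 2304.0 kbit/s.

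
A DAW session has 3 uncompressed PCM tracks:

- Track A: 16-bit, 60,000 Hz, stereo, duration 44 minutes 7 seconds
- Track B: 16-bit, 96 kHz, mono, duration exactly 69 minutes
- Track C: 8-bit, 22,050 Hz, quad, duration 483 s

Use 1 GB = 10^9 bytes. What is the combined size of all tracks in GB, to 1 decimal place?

1.5 GB

Track A: 44 minutes 7 seconds = 2,647 s; 60,000 × 2,647 × 2 × 2 = 635,280,000 bytes.
Track B: exactly 69 minutes = 4,140 s; 96,000 × 4,140 × 2 × 1 = 794,880,000 bytes.
Track C: 22,050 × 483 × 1 × 4 = 42,600,600 bytes.
Total = 1,472,760,600 bytes = 1.5 GB.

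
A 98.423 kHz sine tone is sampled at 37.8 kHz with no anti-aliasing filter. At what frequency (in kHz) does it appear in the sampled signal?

Nyquist = 37,800/2 = 18,900 Hz; 98,423 Hz exceeds it.
Alias = |98,423 − 3×37,800| = |98,423 − 113,400| = 14,977 Hz = 14.977 kHz.

14.977 kHz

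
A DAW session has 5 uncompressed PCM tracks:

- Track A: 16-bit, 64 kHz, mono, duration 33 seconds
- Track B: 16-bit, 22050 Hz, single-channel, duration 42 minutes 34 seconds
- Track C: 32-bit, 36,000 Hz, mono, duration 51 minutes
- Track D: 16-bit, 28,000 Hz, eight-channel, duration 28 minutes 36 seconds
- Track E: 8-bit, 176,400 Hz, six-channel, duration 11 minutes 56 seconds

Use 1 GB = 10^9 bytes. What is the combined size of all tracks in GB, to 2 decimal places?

Track A: 64,000 × 33 × 2 × 1 = 4,224,000 bytes.
Track B: 42 minutes 34 seconds = 2,554 s; 22,050 × 2,554 × 2 × 1 = 112,631,400 bytes.
Track C: 51 minutes = 3,060 s; 36,000 × 3,060 × 4 × 1 = 440,640,000 bytes.
Track D: 28 minutes 36 seconds = 1,716 s; 28,000 × 1,716 × 2 × 8 = 768,768,000 bytes.
Track E: 11 minutes 56 seconds = 716 s; 176,400 × 716 × 1 × 6 = 757,814,400 bytes.
Total = 2,084,077,800 bytes = 2.08 GB.

2.08 GB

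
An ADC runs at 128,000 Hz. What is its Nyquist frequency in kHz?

64 kHz

Nyquist frequency = sample rate / 2 = 128,000 / 2 = 64 kHz.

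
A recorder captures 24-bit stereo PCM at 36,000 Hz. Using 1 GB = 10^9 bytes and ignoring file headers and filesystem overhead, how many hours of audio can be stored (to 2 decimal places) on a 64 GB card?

82.30 hours

Uncompressed byte rate = 36,000 × 3 × 2 = 216,000 bytes/s.
Capacity = 64 × 1,000,000,000 = 64,000,000,000 bytes.
64,000,000,000 / 216,000 ≈ 296296.3 s → 82.30 hours.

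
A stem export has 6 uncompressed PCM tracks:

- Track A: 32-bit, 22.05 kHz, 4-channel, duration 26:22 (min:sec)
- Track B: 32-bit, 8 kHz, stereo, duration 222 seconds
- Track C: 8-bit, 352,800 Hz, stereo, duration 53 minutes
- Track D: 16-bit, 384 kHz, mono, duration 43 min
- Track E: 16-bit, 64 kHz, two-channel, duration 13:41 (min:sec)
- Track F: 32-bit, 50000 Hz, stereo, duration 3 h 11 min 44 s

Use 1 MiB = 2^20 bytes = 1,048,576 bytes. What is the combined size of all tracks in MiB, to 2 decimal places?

9164.20 MiB

Track A: 26:22 (min:sec) = 1,582 s; 22,050 × 1,582 × 4 × 4 = 558,129,600 bytes.
Track B: 8,000 × 222 × 4 × 2 = 14,208,000 bytes.
Track C: 53 minutes = 3,180 s; 352,800 × 3,180 × 1 × 2 = 2,243,808,000 bytes.
Track D: 43 min = 2,580 s; 384,000 × 2,580 × 2 × 1 = 1,981,440,000 bytes.
Track E: 13:41 (min:sec) = 821 s; 64,000 × 821 × 2 × 2 = 210,176,000 bytes.
Track F: 3 h 11 min 44 s = 11,504 s; 50,000 × 11,504 × 4 × 2 = 4,601,600,000 bytes.
Total = 9,609,361,600 bytes = 9164.20 MiB.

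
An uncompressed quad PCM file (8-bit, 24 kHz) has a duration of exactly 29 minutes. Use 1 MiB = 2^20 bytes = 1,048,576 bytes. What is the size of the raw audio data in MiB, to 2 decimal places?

Duration = exactly 29 minutes = 1,740 s.
Bytes = 24,000 samples/s × 1,740 s × 1 bytes/sample × 4 ch = 167,040,000 bytes.
167,040,000 / 1,048,576 = 159.30 MiB.

159.30 MiB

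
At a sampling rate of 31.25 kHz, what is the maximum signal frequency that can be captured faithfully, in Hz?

Nyquist frequency = sample rate / 2 = 31,250 / 2 = 15,625 Hz.

15,625 Hz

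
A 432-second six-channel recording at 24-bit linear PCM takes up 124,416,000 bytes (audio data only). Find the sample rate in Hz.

16,000 Hz

Bytes = sample_rate × seconds × bytes_per_sample × channels.
sample_rate = 124,416,000 / (432 × 3 × 6) = 124,416,000 / 7,776 = 16,000 Hz.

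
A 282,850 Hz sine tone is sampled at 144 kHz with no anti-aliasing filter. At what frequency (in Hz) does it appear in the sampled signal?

5,150 Hz

Nyquist = 144,000/2 = 72,000 Hz; 282,850 Hz exceeds it.
Alias = |282,850 − 2×144,000| = |282,850 − 288,000| = 5,150 Hz.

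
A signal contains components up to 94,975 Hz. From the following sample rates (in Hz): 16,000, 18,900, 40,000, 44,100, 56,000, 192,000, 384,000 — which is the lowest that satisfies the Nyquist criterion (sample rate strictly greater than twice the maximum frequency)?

Need sample rate > 2 × 94,975 = 189,950 Hz.
Lowest listed rate above 189,950 Hz is 192,000 Hz.

192,000 Hz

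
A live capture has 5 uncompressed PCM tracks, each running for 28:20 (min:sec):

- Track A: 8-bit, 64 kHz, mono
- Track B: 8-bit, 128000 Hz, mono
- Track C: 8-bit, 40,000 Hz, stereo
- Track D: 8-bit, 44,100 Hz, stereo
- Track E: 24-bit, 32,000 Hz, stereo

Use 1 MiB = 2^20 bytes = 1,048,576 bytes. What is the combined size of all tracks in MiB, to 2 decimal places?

28:20 (min:sec) = 1,700 s.
Track A: 64,000 × 1,700 × 1 × 1 = 108,800,000 bytes.
Track B: 128,000 × 1,700 × 1 × 1 = 217,600,000 bytes.
Track C: 40,000 × 1,700 × 1 × 2 = 136,000,000 bytes.
Track D: 44,100 × 1,700 × 1 × 2 = 149,940,000 bytes.
Track E: 32,000 × 1,700 × 3 × 2 = 326,400,000 bytes.
Total = 938,740,000 bytes = 895.25 MiB.

895.25 MiB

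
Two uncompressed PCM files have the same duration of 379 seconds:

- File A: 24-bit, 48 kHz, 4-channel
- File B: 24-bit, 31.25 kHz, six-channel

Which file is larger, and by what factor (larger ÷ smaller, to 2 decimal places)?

File A: 48,000 × 3 × 4 = 576,000 bytes/s.
File B: 31,250 × 3 × 6 = 562,500 bytes/s.
File A is larger; ratio = 218,304,000 / 213,187,500 = 1.02.

File A, by a factor of 1.02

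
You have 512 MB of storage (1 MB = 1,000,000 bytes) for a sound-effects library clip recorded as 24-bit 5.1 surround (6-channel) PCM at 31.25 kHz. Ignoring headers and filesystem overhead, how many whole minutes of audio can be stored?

15 minutes

Uncompressed byte rate = 31,250 × 3 × 6 = 562,500 bytes/s.
Capacity = 512 × 1,000,000 = 512,000,000 bytes.
512,000,000 / 562,500 ≈ 910.22 s → 15 minutes.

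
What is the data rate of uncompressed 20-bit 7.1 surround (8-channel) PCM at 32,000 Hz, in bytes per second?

640,000 bytes/s

Bit rate = 32,000 × 20 × 8 = 5,120,000 bits/s.
5,120,000 / 8 = 640,000 bytes/s.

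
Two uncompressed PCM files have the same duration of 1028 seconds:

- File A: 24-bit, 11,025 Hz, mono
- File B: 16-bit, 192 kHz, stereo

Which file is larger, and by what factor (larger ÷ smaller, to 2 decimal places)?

File A: 11,025 × 3 × 1 = 33,075 bytes/s.
File B: 192,000 × 2 × 2 = 768,000 bytes/s.
File B is larger; ratio = 789,504,000 / 34,001,100 = 23.22.

File B, by a factor of 23.22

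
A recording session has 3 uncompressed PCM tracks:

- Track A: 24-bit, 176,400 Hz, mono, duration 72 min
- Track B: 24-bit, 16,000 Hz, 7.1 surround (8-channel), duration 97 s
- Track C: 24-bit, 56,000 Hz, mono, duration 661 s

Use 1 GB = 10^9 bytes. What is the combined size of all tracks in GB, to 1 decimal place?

2.4 GB

Track A: 72 min = 4,320 s; 176,400 × 4,320 × 3 × 1 = 2,286,144,000 bytes.
Track B: 16,000 × 97 × 3 × 8 = 37,248,000 bytes.
Track C: 56,000 × 661 × 3 × 1 = 111,048,000 bytes.
Total = 2,434,440,000 bytes = 2.4 GB.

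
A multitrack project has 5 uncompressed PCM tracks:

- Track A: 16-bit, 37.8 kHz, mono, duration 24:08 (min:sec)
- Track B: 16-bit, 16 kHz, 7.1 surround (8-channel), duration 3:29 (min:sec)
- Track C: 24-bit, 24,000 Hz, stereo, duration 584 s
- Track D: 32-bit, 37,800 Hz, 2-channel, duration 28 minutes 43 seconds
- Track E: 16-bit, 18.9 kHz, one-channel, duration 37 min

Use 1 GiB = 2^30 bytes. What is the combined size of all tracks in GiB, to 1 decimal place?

0.8 GiB

Track A: 24:08 (min:sec) = 1,448 s; 37,800 × 1,448 × 2 × 1 = 109,468,800 bytes.
Track B: 3:29 (min:sec) = 209 s; 16,000 × 209 × 2 × 8 = 53,504,000 bytes.
Track C: 24,000 × 584 × 3 × 2 = 84,096,000 bytes.
Track D: 28 minutes 43 seconds = 1,723 s; 37,800 × 1,723 × 4 × 2 = 521,035,200 bytes.
Track E: 37 min = 2,220 s; 18,900 × 2,220 × 2 × 1 = 83,916,000 bytes.
Total = 852,020,000 bytes = 0.8 GiB.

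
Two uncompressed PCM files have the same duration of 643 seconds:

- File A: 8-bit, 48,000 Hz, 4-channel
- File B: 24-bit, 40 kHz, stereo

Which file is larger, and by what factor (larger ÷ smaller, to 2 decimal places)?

File B, by a factor of 1.25

File A: 48,000 × 1 × 4 = 192,000 bytes/s.
File B: 40,000 × 3 × 2 = 240,000 bytes/s.
File B is larger; ratio = 154,320,000 / 123,456,000 = 1.25.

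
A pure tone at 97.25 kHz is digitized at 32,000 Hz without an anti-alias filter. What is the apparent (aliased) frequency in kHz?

1.25 kHz

Nyquist = 32,000/2 = 16,000 Hz; 97,250 Hz exceeds it.
Alias = |97,250 − 3×32,000| = |97,250 − 96,000| = 1,250 Hz = 1.25 kHz.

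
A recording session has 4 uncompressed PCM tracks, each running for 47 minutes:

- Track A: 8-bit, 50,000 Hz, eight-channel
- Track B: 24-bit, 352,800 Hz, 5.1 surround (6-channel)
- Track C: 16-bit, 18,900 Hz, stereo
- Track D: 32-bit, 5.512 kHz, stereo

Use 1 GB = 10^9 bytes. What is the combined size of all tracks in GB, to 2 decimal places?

47 minutes = 2,820 s.
Track A: 50,000 × 2,820 × 1 × 8 = 1,128,000,000 bytes.
Track B: 352,800 × 2,820 × 3 × 6 = 17,908,128,000 bytes.
Track C: 18,900 × 2,820 × 2 × 2 = 213,192,000 bytes.
Track D: 5,512 × 2,820 × 4 × 2 = 124,350,720 bytes.
Total = 19,373,670,720 bytes = 19.37 GB.

19.37 GB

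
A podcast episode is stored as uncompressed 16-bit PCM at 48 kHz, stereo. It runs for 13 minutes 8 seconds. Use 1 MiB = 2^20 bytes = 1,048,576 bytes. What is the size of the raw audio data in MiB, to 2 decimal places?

144.29 MiB

Duration = 13 minutes 8 seconds = 788 s.
Bytes = 48,000 samples/s × 788 s × 2 bytes/sample × 2 ch = 151,296,000 bytes.
151,296,000 / 1,048,576 = 144.29 MiB.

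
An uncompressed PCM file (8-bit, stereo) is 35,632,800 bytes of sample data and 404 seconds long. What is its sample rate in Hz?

44,100 Hz

Bytes = sample_rate × seconds × bytes_per_sample × channels.
sample_rate = 35,632,800 / (404 × 1 × 2) = 35,632,800 / 808 = 44,100 Hz.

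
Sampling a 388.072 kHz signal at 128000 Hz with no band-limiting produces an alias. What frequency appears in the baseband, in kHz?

4.072 kHz

Nyquist = 128,000/2 = 64,000 Hz; 388,072 Hz exceeds it.
Alias = |388,072 − 3×128,000| = |388,072 − 384,000| = 4,072 Hz = 4.072 kHz.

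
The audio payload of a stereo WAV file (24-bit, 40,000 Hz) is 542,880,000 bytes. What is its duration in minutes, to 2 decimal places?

Byte rate = 40,000 × 3 × 2 = 240,000 bytes/s.
Duration = 542,880,000 / 240,000 = 2,262 s.
2,262 s / 60 = 37.70 minutes.

37.70 minutes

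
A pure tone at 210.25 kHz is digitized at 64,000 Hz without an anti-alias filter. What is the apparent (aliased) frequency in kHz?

18.25 kHz

Nyquist = 64,000/2 = 32,000 Hz; 210,250 Hz exceeds it.
Alias = |210,250 − 3×64,000| = |210,250 − 192,000| = 18,250 Hz = 18.25 kHz.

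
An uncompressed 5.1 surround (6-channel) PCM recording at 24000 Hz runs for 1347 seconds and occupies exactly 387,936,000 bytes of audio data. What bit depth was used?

Bytes per sample = 387,936,000 / (24,000 × 1,347 × 6) = 387,936,000 / 193,968,000 = 2.
Bit depth = 2 × 8 = 16 bits.

16 bits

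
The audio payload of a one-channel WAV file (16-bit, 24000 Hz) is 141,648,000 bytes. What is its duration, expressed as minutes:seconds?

Byte rate = 24,000 × 2 × 1 = 48,000 bytes/s.
Duration = 141,648,000 / 48,000 = 2,951 s.
2,951 s = 49:11.

49:11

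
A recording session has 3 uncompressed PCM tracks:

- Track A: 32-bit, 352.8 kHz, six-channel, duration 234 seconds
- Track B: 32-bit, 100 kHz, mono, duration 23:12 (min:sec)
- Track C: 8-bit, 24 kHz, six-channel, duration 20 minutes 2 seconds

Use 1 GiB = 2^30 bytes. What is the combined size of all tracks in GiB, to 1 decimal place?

2.5 GiB

Track A: 352,800 × 234 × 4 × 6 = 1,981,324,800 bytes.
Track B: 23:12 (min:sec) = 1,392 s; 100,000 × 1,392 × 4 × 1 = 556,800,000 bytes.
Track C: 20 minutes 2 seconds = 1,202 s; 24,000 × 1,202 × 1 × 6 = 173,088,000 bytes.
Total = 2,711,212,800 bytes = 2.5 GiB.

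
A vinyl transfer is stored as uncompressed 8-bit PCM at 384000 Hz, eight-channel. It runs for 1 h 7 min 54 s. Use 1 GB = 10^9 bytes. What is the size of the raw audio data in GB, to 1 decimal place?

Duration = 1 h 7 min 54 s = 4,074 s.
Bytes = 384,000 samples/s × 4,074 s × 1 bytes/sample × 8 ch = 12,515,328,000 bytes.
12,515,328,000 / 1,000,000,000 = 12.5 GB.

12.5 GB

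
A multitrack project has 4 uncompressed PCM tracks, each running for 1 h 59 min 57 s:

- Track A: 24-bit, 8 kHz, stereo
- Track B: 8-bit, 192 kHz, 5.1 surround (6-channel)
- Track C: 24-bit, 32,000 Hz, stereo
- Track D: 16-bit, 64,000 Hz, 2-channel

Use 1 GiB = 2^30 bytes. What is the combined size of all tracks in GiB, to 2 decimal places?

11.05 GiB

1 h 59 min 57 s = 7,197 s.
Track A: 8,000 × 7,197 × 3 × 2 = 345,456,000 bytes.
Track B: 192,000 × 7,197 × 1 × 6 = 8,290,944,000 bytes.
Track C: 32,000 × 7,197 × 3 × 2 = 1,381,824,000 bytes.
Track D: 64,000 × 7,197 × 2 × 2 = 1,842,432,000 bytes.
Total = 11,860,656,000 bytes = 11.05 GiB.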